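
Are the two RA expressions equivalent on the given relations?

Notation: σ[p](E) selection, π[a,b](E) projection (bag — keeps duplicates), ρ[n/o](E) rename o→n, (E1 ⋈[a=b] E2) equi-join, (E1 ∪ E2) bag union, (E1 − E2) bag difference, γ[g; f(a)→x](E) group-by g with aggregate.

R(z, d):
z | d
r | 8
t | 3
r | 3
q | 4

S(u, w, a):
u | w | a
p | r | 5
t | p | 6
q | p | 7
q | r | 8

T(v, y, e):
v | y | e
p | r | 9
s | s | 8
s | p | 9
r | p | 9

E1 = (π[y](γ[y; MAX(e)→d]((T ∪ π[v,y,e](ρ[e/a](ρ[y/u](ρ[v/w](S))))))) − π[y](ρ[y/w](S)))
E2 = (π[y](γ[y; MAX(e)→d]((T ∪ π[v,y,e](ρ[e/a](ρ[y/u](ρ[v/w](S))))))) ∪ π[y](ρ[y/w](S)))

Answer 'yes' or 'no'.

E1 stepwise |·|:
  T → 4
  S → 4
  ρ[v/w](S) → 4
  ρ[y/u](ρ[v/w](S)) → 4
  ρ[e/a](ρ[y/u](ρ[v/w](S))) → 4
  π[v,y,e](ρ[e/a](ρ[y/u](ρ[v/w](S)))) → 4
  (T ∪ π[v,y,e](ρ[e/a](ρ[y/u](ρ[v/w](S))))) → 8
  γ[y; MAX(e)→d]((T ∪ π[v,y,e](ρ[e/a](ρ[y/u](ρ[v/w](S)))))) → 5
  π[y](γ[y; MAX(e)→d]((T ∪ π[v,y,e](ρ[e/a](ρ[y/u](ρ[v/w](S))))))) → 5
  S → 4
  ρ[y/w](S) → 4
  π[y](ρ[y/w](S)) → 4
  (π[y](γ[y; MAX(e)→d]((T ∪ π[v,y,e](ρ[e/a](ρ[y/u](ρ[v/w](S))))))) − π[y](ρ[y/w](S))) → 3
E2 stepwise |·|:
  T → 4
  S → 4
  ρ[v/w](S) → 4
  ρ[y/u](ρ[v/w](S)) → 4
  ρ[e/a](ρ[y/u](ρ[v/w](S))) → 4
  π[v,y,e](ρ[e/a](ρ[y/u](ρ[v/w](S)))) → 4
  (T ∪ π[v,y,e](ρ[e/a](ρ[y/u](ρ[v/w](S))))) → 8
  γ[y; MAX(e)→d]((T ∪ π[v,y,e](ρ[e/a](ρ[y/u](ρ[v/w](S)))))) → 5
  π[y](γ[y; MAX(e)→d]((T ∪ π[v,y,e](ρ[e/a](ρ[y/u](ρ[v/w](S))))))) → 5
  S → 4
  ρ[y/w](S) → 4
  π[y](ρ[y/w](S)) → 4
  (π[y](γ[y; MAX(e)→d]((T ∪ π[v,y,e](ρ[e/a](ρ[y/u](ρ[v/w](S))))))) ∪ π[y](ρ[y/w](S))) → 9

E1 result:
y
q
s
t
E2 result:
y
p
p
p
q
r
r
r
s
t
Witness: ('p',) appears 0× in E1 but 3× in E2.

no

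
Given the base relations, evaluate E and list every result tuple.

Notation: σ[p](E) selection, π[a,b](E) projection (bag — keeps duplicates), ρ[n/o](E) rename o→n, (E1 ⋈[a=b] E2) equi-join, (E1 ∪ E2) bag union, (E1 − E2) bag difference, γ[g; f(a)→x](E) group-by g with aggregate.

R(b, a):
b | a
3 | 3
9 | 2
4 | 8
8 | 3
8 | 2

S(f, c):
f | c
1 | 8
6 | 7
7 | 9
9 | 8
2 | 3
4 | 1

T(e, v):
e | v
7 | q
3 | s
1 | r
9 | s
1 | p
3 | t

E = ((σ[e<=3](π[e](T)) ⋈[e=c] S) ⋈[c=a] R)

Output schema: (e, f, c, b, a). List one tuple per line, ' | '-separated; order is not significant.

Stepwise |·|:
  T → 6
  π[e](T) → 6
  σ[e<=3](π[e](T)) → 4
  S → 6
  (σ[e<=3](π[e](T)) ⋈[e=c] S) → 4
  R → 5
  ((σ[e<=3](π[e](T)) ⋈[e=c] S) ⋈[c=a] R) → 4

== RESULT ==
e | f | c | b | a
3 | 2 | 3 | 3 | 3
3 | 2 | 3 | 3 | 3
3 | 2 | 3 | 8 | 3
3 | 2 | 3 | 8 | 3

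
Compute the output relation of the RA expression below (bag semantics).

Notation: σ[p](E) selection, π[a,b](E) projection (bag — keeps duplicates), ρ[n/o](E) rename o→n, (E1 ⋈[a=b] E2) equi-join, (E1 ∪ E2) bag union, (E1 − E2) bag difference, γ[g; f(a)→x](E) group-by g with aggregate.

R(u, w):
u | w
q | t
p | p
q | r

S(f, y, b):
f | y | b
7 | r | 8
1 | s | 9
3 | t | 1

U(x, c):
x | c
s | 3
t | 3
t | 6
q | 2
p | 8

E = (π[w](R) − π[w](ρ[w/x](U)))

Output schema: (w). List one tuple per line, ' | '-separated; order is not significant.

Stepwise |·|:
  R → 3
  π[w](R) → 3
  U → 5
  ρ[w/x](U) → 5
  π[w](ρ[w/x](U)) → 5
  (π[w](R) − π[w](ρ[w/x](U))) → 1

== RESULT ==
w
r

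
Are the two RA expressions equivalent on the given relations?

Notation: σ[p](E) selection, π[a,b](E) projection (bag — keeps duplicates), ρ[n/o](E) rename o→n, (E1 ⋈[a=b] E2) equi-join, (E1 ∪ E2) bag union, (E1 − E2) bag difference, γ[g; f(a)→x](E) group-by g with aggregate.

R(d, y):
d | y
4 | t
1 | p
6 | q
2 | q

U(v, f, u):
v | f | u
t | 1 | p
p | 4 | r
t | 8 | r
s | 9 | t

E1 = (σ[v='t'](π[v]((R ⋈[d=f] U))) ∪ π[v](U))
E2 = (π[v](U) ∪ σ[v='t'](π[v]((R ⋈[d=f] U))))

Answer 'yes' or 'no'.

E1 row counts bottom-up:
  R → 4
  U → 4
  (R ⋈[d=f] U) → 2
  π[v]((R ⋈[d=f] U)) → 2
  σ[v='t'](π[v]((R ⋈[d=f] U))) → 1
  U → 4
  π[v](U) → 4
  (σ[v='t'](π[v]((R ⋈[d=f] U))) ∪ π[v](U)) → 5
E2 row counts bottom-up:
  U → 4
  π[v](U) → 4
  R → 4
  U → 4
  (R ⋈[d=f] U) → 2
  π[v]((R ⋈[d=f] U)) → 2
  σ[v='t'](π[v]((R ⋈[d=f] U))) → 1
  (π[v](U) ∪ σ[v='t'](π[v]((R ⋈[d=f] U)))) → 5

E1 and E2 produce the same multiset:
v
p
s
t
t
t

yes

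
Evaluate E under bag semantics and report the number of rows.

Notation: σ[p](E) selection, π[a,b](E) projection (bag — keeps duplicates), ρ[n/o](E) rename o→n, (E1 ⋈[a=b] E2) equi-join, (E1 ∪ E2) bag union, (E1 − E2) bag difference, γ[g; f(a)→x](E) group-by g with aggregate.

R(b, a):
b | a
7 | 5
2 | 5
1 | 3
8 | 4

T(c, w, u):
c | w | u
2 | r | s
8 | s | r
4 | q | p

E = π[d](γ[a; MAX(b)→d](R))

Stepwise |·|:
  R → 4
  γ[a; MAX(b)→d](R) → 3
  π[d](γ[a; MAX(b)→d](R)) → 3

|E| = 3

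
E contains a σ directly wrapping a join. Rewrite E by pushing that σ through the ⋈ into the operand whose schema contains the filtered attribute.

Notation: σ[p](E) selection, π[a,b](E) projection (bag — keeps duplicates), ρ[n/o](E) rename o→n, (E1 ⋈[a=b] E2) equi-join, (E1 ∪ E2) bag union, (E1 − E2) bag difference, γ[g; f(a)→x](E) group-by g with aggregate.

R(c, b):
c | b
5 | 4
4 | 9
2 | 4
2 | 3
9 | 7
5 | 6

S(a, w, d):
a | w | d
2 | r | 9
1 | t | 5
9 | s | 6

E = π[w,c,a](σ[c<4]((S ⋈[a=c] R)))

σ filters on c, owned by the right side.
E' = π[w,c,a]((S ⋈[a=c] σ[c<4](R)))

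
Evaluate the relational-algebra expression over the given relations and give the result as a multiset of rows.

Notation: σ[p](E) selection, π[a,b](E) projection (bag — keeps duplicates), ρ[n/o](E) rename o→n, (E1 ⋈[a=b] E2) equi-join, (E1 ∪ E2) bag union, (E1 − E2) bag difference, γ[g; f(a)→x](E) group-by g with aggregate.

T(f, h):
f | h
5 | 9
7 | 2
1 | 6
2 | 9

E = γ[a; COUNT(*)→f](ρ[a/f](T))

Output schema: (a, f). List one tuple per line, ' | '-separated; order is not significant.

Per-node cardinality:
  T → 4
  ρ[a/f](T) → 4
  γ[a; COUNT(*)→f](ρ[a/f](T)) → 4

== RESULT ==
a | f
1 | 1
2 | 1
5 | 1
7 | 1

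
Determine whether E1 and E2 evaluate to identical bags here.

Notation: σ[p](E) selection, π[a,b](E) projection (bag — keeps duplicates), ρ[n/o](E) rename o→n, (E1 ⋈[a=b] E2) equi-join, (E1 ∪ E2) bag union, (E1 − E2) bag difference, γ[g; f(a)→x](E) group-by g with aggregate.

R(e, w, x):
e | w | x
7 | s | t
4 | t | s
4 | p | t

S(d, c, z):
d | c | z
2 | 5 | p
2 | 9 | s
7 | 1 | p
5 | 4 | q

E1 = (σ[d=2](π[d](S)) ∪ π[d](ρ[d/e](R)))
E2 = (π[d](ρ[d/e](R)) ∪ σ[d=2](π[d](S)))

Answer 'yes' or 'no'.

E1 per-node cardinality:
  S → 4
  π[d](S) → 4
  σ[d=2](π[d](S)) → 2
  R → 3
  ρ[d/e](R) → 3
  π[d](ρ[d/e](R)) → 3
  (σ[d=2](π[d](S)) ∪ π[d](ρ[d/e](R))) → 5
E2 per-node cardinality:
  R → 3
  ρ[d/e](R) → 3
  π[d](ρ[d/e](R)) → 3
  S → 4
  π[d](S) → 4
  σ[d=2](π[d](S)) → 2
  (π[d](ρ[d/e](R)) ∪ σ[d=2](π[d](S))) → 5

E1 and E2 produce the same multiset:
d
2
2
4
4
7

yes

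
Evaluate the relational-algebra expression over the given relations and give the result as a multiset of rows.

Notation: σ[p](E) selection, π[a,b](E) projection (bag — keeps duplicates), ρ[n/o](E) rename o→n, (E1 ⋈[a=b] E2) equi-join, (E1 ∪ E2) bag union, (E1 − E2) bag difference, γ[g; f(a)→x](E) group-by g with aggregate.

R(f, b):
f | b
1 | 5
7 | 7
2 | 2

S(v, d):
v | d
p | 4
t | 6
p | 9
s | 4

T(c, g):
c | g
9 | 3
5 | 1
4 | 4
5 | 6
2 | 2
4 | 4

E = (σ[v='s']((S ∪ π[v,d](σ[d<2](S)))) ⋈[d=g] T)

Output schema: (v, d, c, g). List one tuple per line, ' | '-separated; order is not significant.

Stepwise |·|:
  S → 4
  S → 4
  σ[d<2](S) → 0
  π[v,d](σ[d<2](S)) → 0
  (S ∪ π[v,d](σ[d<2](S))) → 4
  σ[v='s']((S ∪ π[v,d](σ[d<2](S)))) → 1
  T → 6
  (σ[v='s']((S ∪ π[v,d](σ[d<2](S)))) ⋈[d=g] T) → 2

== RESULT ==
v | d | c | g
s | 4 | 4 | 4
s | 4 | 4 | 4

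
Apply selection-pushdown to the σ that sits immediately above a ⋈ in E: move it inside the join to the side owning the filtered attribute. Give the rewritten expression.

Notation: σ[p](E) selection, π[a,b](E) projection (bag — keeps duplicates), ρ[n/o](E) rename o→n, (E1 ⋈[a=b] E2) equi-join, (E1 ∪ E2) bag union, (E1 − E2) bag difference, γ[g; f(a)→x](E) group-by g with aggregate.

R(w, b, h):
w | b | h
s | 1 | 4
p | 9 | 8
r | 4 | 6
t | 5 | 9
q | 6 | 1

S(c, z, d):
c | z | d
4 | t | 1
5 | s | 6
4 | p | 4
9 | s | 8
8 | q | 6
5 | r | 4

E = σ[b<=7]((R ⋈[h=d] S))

σ filters on b, owned by the left side.
E' = (σ[b<=7](R) ⋈[h=d] S)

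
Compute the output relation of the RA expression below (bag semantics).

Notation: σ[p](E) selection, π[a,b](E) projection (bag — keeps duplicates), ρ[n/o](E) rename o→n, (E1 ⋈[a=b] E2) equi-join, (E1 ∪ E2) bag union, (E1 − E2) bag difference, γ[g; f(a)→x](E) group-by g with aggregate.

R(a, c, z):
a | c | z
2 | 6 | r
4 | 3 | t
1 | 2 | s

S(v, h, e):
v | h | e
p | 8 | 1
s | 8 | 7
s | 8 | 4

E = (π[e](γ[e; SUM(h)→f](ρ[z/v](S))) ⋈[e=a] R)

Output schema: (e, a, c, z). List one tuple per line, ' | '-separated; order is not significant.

Row counts bottom-up:
  S → 3
  ρ[z/v](S) → 3
  γ[e; SUM(h)→f](ρ[z/v](S)) → 3
  π[e](γ[e; SUM(h)→f](ρ[z/v](S))) → 3
  R → 3
  (π[e](γ[e; SUM(h)→f](ρ[z/v](S))) ⋈[e=a] R) → 2

== RESULT ==
e | a | c | z
1 | 1 | 2 | s
4 | 4 | 3 | t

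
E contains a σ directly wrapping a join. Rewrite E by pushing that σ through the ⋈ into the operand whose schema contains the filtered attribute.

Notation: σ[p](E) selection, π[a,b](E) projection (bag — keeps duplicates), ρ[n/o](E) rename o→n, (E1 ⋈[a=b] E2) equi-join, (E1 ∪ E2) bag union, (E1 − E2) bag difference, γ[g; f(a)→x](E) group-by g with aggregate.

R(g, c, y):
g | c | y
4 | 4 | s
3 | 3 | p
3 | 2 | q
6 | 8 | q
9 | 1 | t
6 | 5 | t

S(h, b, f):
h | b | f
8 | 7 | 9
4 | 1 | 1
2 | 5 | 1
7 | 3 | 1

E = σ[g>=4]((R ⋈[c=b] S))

σ filters on g, owned by the left side.
E' = (σ[g>=4](R) ⋈[c=b] S)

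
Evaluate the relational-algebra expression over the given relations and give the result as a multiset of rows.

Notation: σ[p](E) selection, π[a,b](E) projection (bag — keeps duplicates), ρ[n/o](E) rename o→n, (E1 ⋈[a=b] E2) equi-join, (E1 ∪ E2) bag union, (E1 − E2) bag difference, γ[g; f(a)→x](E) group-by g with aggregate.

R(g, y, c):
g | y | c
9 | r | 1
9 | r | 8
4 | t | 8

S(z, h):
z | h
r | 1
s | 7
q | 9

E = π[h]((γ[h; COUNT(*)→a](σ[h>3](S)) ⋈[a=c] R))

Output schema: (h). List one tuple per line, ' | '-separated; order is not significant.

Subexpression sizes:
  S → 3
  σ[h>3](S) → 2
  γ[h; COUNT(*)→a](σ[h>3](S)) → 2
  R → 3
  (γ[h; COUNT(*)→a](σ[h>3](S)) ⋈[a=c] R) → 2
  π[h]((γ[h; COUNT(*)→a](σ[h>3](S)) ⋈[a=c] R)) → 2

== RESULT ==
h
7
9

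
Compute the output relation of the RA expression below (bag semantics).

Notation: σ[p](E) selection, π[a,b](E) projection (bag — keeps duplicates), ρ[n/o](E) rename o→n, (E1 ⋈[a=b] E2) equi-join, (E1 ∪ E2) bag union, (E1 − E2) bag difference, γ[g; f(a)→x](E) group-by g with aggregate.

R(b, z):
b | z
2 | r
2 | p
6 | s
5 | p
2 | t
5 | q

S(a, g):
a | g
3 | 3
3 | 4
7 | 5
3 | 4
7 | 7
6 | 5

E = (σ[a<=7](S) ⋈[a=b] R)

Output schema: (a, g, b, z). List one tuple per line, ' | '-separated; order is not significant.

Row counts bottom-up:
  S → 6
  σ[a<=7](S) → 6
  R → 6
  (σ[a<=7](S) ⋈[a=b] R) → 1

== RESULT ==
a | g | b | z
6 | 5 | 6 | s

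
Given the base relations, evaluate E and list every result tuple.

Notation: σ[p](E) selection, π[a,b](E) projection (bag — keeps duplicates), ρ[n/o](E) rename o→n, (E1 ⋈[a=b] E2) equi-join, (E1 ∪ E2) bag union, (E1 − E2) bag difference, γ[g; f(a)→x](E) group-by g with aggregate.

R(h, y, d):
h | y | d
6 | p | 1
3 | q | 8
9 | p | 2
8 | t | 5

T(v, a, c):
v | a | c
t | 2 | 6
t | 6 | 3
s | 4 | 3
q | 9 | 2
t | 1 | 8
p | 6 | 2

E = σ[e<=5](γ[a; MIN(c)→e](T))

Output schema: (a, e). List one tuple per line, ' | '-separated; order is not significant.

Per-node cardinality:
  T → 6
  γ[a; MIN(c)→e](T) → 5
  σ[e<=5](γ[a; MIN(c)→e](T)) → 3

== RESULT ==
a | e
4 | 3
6 | 2
9 | 2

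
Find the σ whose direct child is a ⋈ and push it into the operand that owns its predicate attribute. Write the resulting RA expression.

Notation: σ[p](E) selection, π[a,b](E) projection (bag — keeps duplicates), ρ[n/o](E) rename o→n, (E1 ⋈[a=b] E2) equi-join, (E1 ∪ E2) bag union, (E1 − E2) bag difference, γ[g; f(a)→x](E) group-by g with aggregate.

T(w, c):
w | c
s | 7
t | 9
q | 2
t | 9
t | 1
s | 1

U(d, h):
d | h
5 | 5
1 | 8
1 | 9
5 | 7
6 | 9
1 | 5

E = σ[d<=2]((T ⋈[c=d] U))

σ filters on d, owned by the right side.
E' = (T ⋈[c=d] σ[d<=2](U))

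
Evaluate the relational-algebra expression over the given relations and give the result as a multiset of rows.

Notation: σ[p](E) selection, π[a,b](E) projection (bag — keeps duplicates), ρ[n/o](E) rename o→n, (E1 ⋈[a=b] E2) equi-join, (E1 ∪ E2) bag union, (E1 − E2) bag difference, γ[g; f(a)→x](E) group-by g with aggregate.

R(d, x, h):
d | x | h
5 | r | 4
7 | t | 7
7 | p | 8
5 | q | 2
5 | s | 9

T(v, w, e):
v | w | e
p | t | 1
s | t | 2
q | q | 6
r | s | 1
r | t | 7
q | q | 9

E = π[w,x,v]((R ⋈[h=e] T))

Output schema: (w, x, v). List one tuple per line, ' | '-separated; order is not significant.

Stepwise |·|:
  R → 5
  T → 6
  (R ⋈[h=e] T) → 3
  π[w,x,v]((R ⋈[h=e] T)) → 3

== RESULT ==
w | x | v
q | s | q
t | q | s
t | t | r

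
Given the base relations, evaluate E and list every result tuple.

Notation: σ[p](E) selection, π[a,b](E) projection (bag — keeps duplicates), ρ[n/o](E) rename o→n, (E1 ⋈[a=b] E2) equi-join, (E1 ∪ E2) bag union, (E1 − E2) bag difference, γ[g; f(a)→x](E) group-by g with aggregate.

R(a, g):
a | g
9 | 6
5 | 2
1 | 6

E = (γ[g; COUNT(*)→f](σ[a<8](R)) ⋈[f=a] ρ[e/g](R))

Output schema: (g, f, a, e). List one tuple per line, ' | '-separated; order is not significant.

Stepwise |·|:
  R → 3
  σ[a<8](R) → 2
  γ[g; COUNT(*)→f](σ[a<8](R)) → 2
  R → 3
  ρ[e/g](R) → 3
  (γ[g; COUNT(*)→f](σ[a<8](R)) ⋈[f=a] ρ[e/g](R)) → 2

== RESULT ==
g | f | a | e
2 | 1 | 1 | 6
6 | 1 | 1 | 6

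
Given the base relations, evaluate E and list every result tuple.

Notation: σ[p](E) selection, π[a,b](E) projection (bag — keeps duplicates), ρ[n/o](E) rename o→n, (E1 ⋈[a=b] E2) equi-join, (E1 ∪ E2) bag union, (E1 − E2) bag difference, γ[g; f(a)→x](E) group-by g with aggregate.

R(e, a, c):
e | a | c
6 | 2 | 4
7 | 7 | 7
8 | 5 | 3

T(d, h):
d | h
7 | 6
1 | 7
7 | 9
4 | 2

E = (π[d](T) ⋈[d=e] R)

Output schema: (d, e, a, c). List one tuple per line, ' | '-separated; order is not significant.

Subexpression sizes:
  T → 4
  π[d](T) → 4
  R → 3
  (π[d](T) ⋈[d=e] R) → 2

== RESULT ==
d | e | a | c
7 | 7 | 7 | 7
7 | 7 | 7 | 7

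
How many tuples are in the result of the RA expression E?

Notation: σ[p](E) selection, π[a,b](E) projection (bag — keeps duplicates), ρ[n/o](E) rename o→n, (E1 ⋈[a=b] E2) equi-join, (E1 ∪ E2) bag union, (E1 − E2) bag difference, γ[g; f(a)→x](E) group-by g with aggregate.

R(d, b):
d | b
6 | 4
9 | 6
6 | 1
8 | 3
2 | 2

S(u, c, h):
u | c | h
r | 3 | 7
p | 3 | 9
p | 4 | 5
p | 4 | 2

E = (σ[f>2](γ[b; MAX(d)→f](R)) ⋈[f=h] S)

Per-node cardinality:
  R → 5
  γ[b; MAX(d)→f](R) → 5
  σ[f>2](γ[b; MAX(d)→f](R)) → 4
  S → 4
  (σ[f>2](γ[b; MAX(d)→f](R)) ⋈[f=h] S) → 1

|E| = 1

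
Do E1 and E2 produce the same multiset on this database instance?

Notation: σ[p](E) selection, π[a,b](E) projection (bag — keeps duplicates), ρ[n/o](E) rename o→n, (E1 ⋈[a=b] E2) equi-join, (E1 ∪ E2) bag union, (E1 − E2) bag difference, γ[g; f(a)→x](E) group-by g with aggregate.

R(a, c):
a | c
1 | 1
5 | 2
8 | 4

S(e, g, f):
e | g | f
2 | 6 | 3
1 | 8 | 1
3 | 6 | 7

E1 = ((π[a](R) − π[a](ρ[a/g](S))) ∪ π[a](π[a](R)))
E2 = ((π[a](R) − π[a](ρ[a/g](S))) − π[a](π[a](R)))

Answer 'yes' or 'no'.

E1 per-node cardinality:
  R → 3
  π[a](R) → 3
  S → 3
  ρ[a/g](S) → 3
  π[a](ρ[a/g](S)) → 3
  (π[a](R) − π[a](ρ[a/g](S))) → 2
  R → 3
  π[a](R) → 3
  π[a](π[a](R)) → 3
  ((π[a](R) − π[a](ρ[a/g](S))) ∪ π[a](π[a](R))) → 5
E2 per-node cardinality:
  R → 3
  π[a](R) → 3
  S → 3
  ρ[a/g](S) → 3
  π[a](ρ[a/g](S)) → 3
  (π[a](R) − π[a](ρ[a/g](S))) → 2
  R → 3
  π[a](R) → 3
  π[a](π[a](R)) → 3
  ((π[a](R) − π[a](ρ[a/g](S))) − π[a](π[a](R))) → 0

E1 result:
a
1
1
5
5
8
E2 result:
a
(0 rows)
Witness: (1,) appears 2× in E1 but 0× in E2.

no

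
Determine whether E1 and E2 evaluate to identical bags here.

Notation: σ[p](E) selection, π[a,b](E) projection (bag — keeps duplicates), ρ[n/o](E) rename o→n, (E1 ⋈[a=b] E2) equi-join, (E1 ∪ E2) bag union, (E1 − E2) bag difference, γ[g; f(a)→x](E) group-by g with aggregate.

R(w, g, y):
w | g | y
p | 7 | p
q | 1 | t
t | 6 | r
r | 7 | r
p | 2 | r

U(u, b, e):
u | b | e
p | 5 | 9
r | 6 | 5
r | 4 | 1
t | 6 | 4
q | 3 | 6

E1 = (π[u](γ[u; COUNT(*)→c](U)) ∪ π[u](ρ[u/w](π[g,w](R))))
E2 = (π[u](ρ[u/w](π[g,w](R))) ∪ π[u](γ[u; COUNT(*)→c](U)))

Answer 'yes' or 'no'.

E1 stepwise |·|:
  U → 5
  γ[u; COUNT(*)→c](U) → 4
  π[u](γ[u; COUNT(*)→c](U)) → 4
  R → 5
  π[g,w](R) → 5
  ρ[u/w](π[g,w](R)) → 5
  π[u](ρ[u/w](π[g,w](R))) → 5
  (π[u](γ[u; COUNT(*)→c](U)) ∪ π[u](ρ[u/w](π[g,w](R)))) → 9
E2 stepwise |·|:
  R → 5
  π[g,w](R) → 5
  ρ[u/w](π[g,w](R)) → 5
  π[u](ρ[u/w](π[g,w](R))) → 5
  U → 5
  γ[u; COUNT(*)→c](U) → 4
  π[u](γ[u; COUNT(*)→c](U)) → 4
  (π[u](ρ[u/w](π[g,w](R))) ∪ π[u](γ[u; COUNT(*)→c](U))) → 9

E1 and E2 produce the same multiset:
u
p
p
p
q
q
r
r
t
t

yes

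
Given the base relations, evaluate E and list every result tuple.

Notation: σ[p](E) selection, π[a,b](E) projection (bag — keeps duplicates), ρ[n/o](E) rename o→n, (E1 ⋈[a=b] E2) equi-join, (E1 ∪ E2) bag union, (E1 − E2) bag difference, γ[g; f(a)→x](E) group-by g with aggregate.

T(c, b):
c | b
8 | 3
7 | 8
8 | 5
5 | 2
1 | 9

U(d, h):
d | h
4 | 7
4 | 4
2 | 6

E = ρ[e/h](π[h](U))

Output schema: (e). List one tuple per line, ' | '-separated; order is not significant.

Row counts bottom-up:
  U → 3
  π[h](U) → 3
  ρ[e/h](π[h](U)) → 3

== RESULT ==
e
4
6
7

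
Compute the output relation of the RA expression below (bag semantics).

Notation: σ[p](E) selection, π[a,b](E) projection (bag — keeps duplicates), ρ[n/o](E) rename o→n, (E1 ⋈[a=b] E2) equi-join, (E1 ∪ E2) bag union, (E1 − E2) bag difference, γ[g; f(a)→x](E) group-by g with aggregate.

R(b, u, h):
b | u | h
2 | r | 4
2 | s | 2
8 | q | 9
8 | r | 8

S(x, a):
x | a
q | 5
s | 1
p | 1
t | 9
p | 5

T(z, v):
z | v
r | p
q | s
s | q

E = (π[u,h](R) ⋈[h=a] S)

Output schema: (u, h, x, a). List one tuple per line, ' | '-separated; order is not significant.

Subexpression sizes:
  R → 4
  π[u,h](R) → 4
  S → 5
  (π[u,h](R) ⋈[h=a] S) → 1

== RESULT ==
u | h | x | a
q | 9 | t | 9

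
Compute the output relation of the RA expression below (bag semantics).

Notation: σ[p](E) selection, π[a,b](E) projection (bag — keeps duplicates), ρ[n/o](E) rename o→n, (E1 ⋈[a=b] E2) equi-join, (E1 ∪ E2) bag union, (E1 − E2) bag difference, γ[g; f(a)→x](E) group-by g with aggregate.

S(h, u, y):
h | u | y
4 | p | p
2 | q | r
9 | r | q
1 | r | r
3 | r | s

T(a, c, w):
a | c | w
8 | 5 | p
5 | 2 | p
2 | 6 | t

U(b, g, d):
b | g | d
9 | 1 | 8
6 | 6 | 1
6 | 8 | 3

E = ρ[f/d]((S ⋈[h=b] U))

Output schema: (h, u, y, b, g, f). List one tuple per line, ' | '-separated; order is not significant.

Stepwise |·|:
  S → 5
  U → 3
  (S ⋈[h=b] U) → 1
  ρ[f/d]((S ⋈[h=b] U)) → 1

== RESULT ==
h | u | y | b | g | f
9 | r | q | 9 | 1 | 8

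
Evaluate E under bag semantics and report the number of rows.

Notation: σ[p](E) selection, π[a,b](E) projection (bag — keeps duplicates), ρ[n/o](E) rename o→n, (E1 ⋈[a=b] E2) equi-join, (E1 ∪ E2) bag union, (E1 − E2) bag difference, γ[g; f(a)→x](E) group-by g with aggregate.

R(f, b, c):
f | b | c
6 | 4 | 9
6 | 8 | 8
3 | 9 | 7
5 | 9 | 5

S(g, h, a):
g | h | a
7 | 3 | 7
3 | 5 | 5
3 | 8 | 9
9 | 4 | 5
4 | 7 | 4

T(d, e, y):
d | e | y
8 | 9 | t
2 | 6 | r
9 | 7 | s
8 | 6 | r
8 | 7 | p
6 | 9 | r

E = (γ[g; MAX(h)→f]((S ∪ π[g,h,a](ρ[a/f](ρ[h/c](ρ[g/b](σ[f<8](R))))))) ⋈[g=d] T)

Subexpression sizes:
  S → 5
  R → 4
  σ[f<8](R) → 4
  ρ[g/b](σ[f<8](R)) → 4
  ρ[h/c](ρ[g/b](σ[f<8](R))) → 4
  ρ[a/f](ρ[h/c](ρ[g/b](σ[f<8](R)))) → 4
  π[g,h,a](ρ[a/f](ρ[h/c](ρ[g/b](σ[f<8](R))))) → 4
  (S ∪ π[g,h,a](ρ[a/f](ρ[h/c](ρ[g/b](σ[f<8](R)))))) → 9
  γ[g; MAX(h)→f]((S ∪ π[g,h,a](ρ[a/f](ρ[h/c](ρ[g/b](σ[f<8](R))))))) → 5
  T → 6
  (γ[g; MAX(h)→f]((S ∪ π[g,h,a](ρ[a/f](ρ[h/c](ρ[g/b](σ[f<8](R))))))) ⋈[g=d] T) → 4

|E| = 4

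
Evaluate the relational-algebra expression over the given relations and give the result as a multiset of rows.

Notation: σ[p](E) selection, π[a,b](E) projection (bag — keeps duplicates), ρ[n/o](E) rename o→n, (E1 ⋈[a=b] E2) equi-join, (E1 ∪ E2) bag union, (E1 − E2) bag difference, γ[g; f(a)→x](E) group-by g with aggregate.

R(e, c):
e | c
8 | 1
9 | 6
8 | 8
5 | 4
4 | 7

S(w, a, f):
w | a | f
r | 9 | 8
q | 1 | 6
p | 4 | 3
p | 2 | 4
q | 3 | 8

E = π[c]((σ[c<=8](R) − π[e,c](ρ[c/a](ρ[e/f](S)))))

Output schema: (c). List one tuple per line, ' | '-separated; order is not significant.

Stepwise |·|:
  R → 5
  σ[c<=8](R) → 5
  S → 5
  ρ[e/f](S) → 5
  ρ[c/a](ρ[e/f](S)) → 5
  π[e,c](ρ[c/a](ρ[e/f](S))) → 5
  (σ[c<=8](R) − π[e,c](ρ[c/a](ρ[e/f](S)))) → 5
  π[c]((σ[c<=8](R) − π[e,c](ρ[c/a](ρ[e/f](S))))) → 5

== RESULT ==
c
1
4
6
7
8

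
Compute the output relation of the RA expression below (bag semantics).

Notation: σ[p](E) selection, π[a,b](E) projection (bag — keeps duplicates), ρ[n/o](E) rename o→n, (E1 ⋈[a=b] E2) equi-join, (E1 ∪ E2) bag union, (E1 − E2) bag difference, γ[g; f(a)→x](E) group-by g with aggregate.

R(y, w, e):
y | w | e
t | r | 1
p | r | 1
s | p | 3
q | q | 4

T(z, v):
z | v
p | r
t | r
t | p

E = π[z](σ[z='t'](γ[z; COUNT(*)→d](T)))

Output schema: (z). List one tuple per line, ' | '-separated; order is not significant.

Per-node cardinality:
  T → 3
  γ[z; COUNT(*)→d](T) → 2
  σ[z='t'](γ[z; COUNT(*)→d](T)) → 1
  π[z](σ[z='t'](γ[z; COUNT(*)→d](T))) → 1

== RESULT ==
z
t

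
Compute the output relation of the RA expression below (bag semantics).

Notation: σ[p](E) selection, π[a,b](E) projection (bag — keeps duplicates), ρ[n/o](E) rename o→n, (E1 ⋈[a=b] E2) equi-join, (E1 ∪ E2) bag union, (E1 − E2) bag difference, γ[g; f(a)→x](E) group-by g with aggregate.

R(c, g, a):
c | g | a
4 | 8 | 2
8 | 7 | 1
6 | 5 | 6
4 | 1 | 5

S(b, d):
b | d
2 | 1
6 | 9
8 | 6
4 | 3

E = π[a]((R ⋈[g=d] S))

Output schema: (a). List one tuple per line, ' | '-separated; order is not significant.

Per-node cardinality:
  R → 4
  S → 4
  (R ⋈[g=d] S) → 1
  π[a]((R ⋈[g=d] S)) → 1

== RESULT ==
a
5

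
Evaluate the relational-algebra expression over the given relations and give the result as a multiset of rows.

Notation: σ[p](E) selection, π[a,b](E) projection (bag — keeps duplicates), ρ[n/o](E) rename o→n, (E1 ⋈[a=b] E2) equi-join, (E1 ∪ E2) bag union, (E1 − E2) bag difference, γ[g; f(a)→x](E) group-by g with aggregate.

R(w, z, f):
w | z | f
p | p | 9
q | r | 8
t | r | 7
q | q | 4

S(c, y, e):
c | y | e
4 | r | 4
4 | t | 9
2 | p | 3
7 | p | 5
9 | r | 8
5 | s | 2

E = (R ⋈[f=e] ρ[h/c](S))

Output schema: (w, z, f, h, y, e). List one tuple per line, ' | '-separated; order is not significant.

Per-node cardinality:
  R → 4
  S → 6
  ρ[h/c](S) → 6
  (R ⋈[f=e] ρ[h/c](S)) → 3

== RESULT ==
w | z | f | h | y | e
p | p | 9 | 4 | t | 9
q | q | 4 | 4 | r | 4
q | r | 8 | 9 | r | 8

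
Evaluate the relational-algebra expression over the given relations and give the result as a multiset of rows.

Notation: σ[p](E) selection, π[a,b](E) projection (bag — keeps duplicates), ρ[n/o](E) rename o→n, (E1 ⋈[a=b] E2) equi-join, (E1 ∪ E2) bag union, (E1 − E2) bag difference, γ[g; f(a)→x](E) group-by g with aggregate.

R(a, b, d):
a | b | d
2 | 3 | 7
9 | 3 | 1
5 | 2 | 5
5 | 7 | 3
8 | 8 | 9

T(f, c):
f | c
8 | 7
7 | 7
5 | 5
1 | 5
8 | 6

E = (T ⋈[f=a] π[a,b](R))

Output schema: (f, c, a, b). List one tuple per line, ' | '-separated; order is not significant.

Subexpression sizes:
  T → 5
  R → 5
  π[a,b](R) → 5
  (T ⋈[f=a] π[a,b](R)) → 4

== RESULT ==
f | c | a | b
5 | 5 | 5 | 2
5 | 5 | 5 | 7
8 | 6 | 8 | 8
8 | 7 | 8 | 8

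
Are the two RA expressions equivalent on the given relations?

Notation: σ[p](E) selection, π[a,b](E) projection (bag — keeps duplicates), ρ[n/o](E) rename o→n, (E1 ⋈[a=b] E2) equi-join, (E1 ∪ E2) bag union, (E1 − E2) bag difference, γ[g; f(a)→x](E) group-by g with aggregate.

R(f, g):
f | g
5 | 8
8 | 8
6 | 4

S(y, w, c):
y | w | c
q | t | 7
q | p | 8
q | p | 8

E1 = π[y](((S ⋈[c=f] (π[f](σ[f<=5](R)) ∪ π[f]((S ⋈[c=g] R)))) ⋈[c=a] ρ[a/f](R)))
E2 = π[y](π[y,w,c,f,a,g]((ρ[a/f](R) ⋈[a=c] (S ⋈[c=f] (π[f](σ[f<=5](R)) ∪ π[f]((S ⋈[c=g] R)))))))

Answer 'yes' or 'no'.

E1 per-node cardinality:
  S → 3
  R → 3
  σ[f<=5](R) → 1
  π[f](σ[f<=5](R)) → 1
  S → 3
  R → 3
  (S ⋈[c=g] R) → 4
  π[f]((S ⋈[c=g] R)) → 4
  (π[f](σ[f<=5](R)) ∪ π[f]((S ⋈[c=g] R))) → 5
  (S ⋈[c=f] (π[f](σ[f<=5](R)) ∪ π[f]((S ⋈[c=g] R)))) → 4
  R → 3
  ρ[a/f](R) → 3
  ((S ⋈[c=f] (π[f](σ[f<=5](R)) ∪ π[f]((S ⋈[c=g] R)))) ⋈[c=a] ρ[a/f](R)) → 4
  π[y](((S ⋈[c=f] (π[f](σ[f<=5](R)) ∪ π[f]((S ⋈[c=g] R)))) ⋈[c=a] ρ[a/f](R))) → 4
E2 per-node cardinality:
  R → 3
  ρ[a/f](R) → 3
  S → 3
  R → 3
  σ[f<=5](R) → 1
  π[f](σ[f<=5](R)) → 1
  S → 3
  R → 3
  (S ⋈[c=g] R) → 4
  π[f]((S ⋈[c=g] R)) → 4
  (π[f](σ[f<=5](R)) ∪ π[f]((S ⋈[c=g] R))) → 5
  (S ⋈[c=f] (π[f](σ[f<=5](R)) ∪ π[f]((S ⋈[c=g] R)))) → 4
  (ρ[a/f](R) ⋈[a=c] (S ⋈[c=f] (π[f](σ[f<=5](R)) ∪ π[f]((S ⋈[c=g] R))))) → 4
  π[y,w,c,f,a,g]((ρ[a/f](R) ⋈[a=c] (S ⋈[c=f] (π[f](σ[f<=5](R)) ∪ π[f]((S ⋈[c=g] R)))))) → 4
  π[y](π[y,w,c,f,a,g]((ρ[a/f](R) ⋈[a=c] (S ⋈[c=f] (π[f](σ[f<=5](R)) ∪ π[f]((S ⋈[c=g] R))))))) → 4

E1 and E2 produce the same multiset:
y
q
q
q
q

yes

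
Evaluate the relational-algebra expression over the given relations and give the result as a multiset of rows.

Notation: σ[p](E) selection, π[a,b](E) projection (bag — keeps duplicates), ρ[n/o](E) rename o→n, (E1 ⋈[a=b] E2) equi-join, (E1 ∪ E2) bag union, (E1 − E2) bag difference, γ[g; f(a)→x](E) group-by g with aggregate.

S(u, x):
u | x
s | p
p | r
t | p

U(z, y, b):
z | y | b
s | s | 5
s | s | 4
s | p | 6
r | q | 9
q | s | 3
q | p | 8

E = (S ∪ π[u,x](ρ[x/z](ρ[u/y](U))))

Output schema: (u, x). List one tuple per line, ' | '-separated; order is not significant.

Stepwise |·|:
  S → 3
  U → 6
  ρ[u/y](U) → 6
  ρ[x/z](ρ[u/y](U)) → 6
  π[u,x](ρ[x/z](ρ[u/y](U))) → 6
  (S ∪ π[u,x](ρ[x/z](ρ[u/y](U)))) → 9

== RESULT ==
u | x
p | q
p | r
p | s
q | r
s | p
s | q
s | s
s | s
t | p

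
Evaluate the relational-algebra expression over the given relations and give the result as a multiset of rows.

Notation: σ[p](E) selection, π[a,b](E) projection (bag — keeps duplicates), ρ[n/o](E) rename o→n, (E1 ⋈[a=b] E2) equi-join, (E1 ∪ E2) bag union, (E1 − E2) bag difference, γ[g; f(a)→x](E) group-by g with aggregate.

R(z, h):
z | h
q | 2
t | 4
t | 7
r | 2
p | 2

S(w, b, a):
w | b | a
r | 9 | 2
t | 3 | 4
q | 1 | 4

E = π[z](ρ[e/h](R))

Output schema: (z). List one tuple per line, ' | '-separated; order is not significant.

Per-node cardinality:
  R → 5
  ρ[e/h](R) → 5
  π[z](ρ[e/h](R)) → 5

== RESULT ==
z
p
q
r
t
t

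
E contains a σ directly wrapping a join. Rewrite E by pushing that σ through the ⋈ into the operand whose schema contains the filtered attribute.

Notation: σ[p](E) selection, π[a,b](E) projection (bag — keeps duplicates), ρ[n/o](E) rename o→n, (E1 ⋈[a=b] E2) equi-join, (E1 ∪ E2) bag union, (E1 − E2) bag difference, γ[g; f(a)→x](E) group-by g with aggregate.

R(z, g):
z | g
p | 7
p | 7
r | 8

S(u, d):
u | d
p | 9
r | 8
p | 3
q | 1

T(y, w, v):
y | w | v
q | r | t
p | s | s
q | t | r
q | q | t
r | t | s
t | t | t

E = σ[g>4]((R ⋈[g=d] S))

σ filters on g, owned by the left side.
E' = (σ[g>4](R) ⋈[g=d] S)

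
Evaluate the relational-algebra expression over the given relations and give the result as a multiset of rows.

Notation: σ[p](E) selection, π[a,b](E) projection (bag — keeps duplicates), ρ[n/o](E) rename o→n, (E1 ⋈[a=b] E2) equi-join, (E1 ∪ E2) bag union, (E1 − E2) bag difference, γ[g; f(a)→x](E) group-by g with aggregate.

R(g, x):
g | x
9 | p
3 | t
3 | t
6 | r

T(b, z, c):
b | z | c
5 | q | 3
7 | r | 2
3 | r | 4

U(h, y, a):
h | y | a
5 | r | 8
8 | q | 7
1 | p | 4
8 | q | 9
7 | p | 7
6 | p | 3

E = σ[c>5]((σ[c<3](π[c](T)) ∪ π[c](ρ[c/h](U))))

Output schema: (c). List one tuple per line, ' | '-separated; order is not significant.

Per-node cardinality:
  T → 3
  π[c](T) → 3
  σ[c<3](π[c](T)) → 1
  U → 6
  ρ[c/h](U) → 6
  π[c](ρ[c/h](U)) → 6
  (σ[c<3](π[c](T)) ∪ π[c](ρ[c/h](U))) → 7
  σ[c>5]((σ[c<3](π[c](T)) ∪ π[c](ρ[c/h](U)))) → 4

== RESULT ==
c
6
7
8
8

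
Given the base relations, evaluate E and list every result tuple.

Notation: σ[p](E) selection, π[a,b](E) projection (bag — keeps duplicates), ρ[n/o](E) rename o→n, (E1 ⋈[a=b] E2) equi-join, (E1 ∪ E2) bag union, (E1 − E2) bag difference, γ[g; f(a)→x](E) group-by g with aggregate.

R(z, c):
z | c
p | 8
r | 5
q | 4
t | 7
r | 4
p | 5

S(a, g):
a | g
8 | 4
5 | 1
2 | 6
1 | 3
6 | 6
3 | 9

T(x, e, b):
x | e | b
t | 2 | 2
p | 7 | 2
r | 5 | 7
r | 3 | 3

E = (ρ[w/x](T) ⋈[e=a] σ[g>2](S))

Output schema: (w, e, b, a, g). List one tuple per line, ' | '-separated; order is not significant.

Subexpression sizes:
  T → 4
  ρ[w/x](T) → 4
  S → 6
  σ[g>2](S) → 5
  (ρ[w/x](T) ⋈[e=a] σ[g>2](S)) → 2

== RESULT ==
w | e | b | a | g
r | 3 | 3 | 3 | 9
t | 2 | 2 | 2 | 6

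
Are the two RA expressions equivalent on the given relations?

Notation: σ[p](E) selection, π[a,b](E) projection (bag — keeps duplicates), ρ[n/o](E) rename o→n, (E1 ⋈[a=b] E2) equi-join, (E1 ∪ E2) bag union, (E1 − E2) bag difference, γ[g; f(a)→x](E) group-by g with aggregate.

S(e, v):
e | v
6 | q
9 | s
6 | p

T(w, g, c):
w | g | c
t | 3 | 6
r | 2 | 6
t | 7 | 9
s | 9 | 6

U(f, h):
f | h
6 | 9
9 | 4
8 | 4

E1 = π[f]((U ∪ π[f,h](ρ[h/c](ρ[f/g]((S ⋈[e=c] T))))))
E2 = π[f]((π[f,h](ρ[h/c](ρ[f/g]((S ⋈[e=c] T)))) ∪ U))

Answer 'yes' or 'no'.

E1 per-node cardinality:
  U → 3
  S → 3
  T → 4
  (S ⋈[e=c] T) → 7
  ρ[f/g]((S ⋈[e=c] T)) → 7
  ρ[h/c](ρ[f/g]((S ⋈[e=c] T))) → 7
  π[f,h](ρ[h/c](ρ[f/g]((S ⋈[e=c] T)))) → 7
  (U ∪ π[f,h](ρ[h/c](ρ[f/g]((S ⋈[e=c] T))))) → 10
  π[f]((U ∪ π[f,h](ρ[h/c](ρ[f/g]((S ⋈[e=c] T)))))) → 10
E2 per-node cardinality:
  S → 3
  T → 4
  (S ⋈[e=c] T) → 7
  ρ[f/g]((S ⋈[e=c] T)) → 7
  ρ[h/c](ρ[f/g]((S ⋈[e=c] T))) → 7
  π[f,h](ρ[h/c](ρ[f/g]((S ⋈[e=c] T)))) → 7
  U → 3
  (π[f,h](ρ[h/c](ρ[f/g]((S ⋈[e=c] T)))) ∪ U) → 10
  π[f]((π[f,h](ρ[h/c](ρ[f/g]((S ⋈[e=c] T)))) ∪ U)) → 10

E1 and E2 produce the same multiset:
f
2
2
3
3
6
7
8
9
9
9

yes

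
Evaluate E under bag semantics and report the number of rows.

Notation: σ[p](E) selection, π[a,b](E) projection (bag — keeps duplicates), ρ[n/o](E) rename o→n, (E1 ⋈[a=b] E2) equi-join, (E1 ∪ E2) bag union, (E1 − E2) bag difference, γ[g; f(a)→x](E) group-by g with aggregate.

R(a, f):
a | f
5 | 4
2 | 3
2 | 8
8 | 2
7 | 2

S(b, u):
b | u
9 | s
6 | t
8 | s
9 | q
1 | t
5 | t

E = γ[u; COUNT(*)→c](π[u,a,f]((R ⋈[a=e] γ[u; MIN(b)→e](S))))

Row counts bottom-up:
  R → 5
  S → 6
  γ[u; MIN(b)→e](S) → 3
  (R ⋈[a=e] γ[u; MIN(b)→e](S)) → 1
  π[u,a,f]((R ⋈[a=e] γ[u; MIN(b)→e](S))) → 1
  γ[u; COUNT(*)→c](π[u,a,f]((R ⋈[a=e] γ[u; MIN(b)→e](S)))) → 1

|E| = 1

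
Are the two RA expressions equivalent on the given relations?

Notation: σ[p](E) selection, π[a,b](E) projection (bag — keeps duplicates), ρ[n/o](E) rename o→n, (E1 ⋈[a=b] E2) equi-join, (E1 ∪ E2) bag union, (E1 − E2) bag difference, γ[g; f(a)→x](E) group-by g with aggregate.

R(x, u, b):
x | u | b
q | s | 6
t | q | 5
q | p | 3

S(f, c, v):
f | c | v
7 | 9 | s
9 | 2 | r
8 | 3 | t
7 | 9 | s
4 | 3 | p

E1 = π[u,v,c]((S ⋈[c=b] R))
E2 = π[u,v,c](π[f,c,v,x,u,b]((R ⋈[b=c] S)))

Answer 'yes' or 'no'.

E1 subexpression sizes:
  S → 5
  R → 3
  (S ⋈[c=b] R) → 2
  π[u,v,c]((S ⋈[c=b] R)) → 2
E2 subexpression sizes:
  R → 3
  S → 5
  (R ⋈[b=c] S) → 2
  π[f,c,v,x,u,b]((R ⋈[b=c] S)) → 2
  π[u,v,c](π[f,c,v,x,u,b]((R ⋈[b=c] S))) → 2

E1 and E2 produce the same multiset:
u | v | c
p | p | 3
p | t | 3

yes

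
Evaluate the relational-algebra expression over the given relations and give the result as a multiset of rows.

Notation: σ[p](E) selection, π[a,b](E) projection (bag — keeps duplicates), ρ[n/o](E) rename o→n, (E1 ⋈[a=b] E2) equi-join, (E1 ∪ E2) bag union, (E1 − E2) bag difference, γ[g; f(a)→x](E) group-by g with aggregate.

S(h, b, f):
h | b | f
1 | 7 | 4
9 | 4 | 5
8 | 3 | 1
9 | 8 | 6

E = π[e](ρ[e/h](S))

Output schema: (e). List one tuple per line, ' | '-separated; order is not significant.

Stepwise |·|:
  S → 4
  ρ[e/h](S) → 4
  π[e](ρ[e/h](S)) → 4

== RESULT ==
e
1
8
9
9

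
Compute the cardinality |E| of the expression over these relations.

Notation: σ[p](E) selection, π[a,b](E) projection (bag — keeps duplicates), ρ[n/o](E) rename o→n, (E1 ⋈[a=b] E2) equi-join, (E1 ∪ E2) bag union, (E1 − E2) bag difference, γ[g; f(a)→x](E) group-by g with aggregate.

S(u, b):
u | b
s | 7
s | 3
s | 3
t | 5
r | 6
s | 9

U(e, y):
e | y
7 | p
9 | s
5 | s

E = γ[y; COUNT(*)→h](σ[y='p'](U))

Subexpression sizes:
  U → 3
  σ[y='p'](U) → 1
  γ[y; COUNT(*)→h](σ[y='p'](U)) → 1

|E| = 1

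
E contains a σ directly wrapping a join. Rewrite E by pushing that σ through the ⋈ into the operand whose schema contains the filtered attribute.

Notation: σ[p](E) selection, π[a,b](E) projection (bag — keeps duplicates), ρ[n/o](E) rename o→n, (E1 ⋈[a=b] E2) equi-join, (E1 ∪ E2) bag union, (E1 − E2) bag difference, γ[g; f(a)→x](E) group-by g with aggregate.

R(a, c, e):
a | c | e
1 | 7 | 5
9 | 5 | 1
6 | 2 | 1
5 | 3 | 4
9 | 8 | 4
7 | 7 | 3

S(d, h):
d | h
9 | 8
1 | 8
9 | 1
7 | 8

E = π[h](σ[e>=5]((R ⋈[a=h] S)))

σ filters on e, owned by the left side.
E' = π[h]((σ[e>=5](R) ⋈[a=h] S))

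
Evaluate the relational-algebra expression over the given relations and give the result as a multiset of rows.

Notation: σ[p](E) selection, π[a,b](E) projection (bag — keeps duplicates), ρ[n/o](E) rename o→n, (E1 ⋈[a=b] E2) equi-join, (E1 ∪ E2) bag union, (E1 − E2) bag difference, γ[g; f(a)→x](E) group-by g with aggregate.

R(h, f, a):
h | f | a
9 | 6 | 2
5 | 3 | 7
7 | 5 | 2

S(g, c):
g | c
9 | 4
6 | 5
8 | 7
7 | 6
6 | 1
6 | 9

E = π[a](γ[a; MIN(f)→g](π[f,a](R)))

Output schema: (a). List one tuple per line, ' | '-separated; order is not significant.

Per-node cardinality:
  R → 3
  π[f,a](R) → 3
  γ[a; MIN(f)→g](π[f,a](R)) → 2
  π[a](γ[a; MIN(f)→g](π[f,a](R))) → 2

== RESULT ==
a
2
7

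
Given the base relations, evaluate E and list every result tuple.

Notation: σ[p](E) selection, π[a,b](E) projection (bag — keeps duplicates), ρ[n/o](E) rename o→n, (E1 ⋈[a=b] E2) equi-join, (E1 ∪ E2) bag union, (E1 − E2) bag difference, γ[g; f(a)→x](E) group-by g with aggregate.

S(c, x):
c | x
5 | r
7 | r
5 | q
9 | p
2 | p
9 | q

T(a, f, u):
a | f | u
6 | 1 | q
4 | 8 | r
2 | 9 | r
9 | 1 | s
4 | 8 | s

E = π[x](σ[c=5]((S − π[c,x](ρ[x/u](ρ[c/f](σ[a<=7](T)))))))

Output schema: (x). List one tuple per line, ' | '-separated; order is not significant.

Stepwise |·|:
  S → 6
  T → 5
  σ[a<=7](T) → 4
  ρ[c/f](σ[a<=7](T)) → 4
  ρ[x/u](ρ[c/f](σ[a<=7](T))) → 4
  π[c,x](ρ[x/u](ρ[c/f](σ[a<=7](T)))) → 4
  (S − π[c,x](ρ[x/u](ρ[c/f](σ[a<=7](T))))) → 6
  σ[c=5]((S − π[c,x](ρ[x/u](ρ[c/f](σ[a<=7](T)))))) → 2
  π[x](σ[c=5]((S − π[c,x](ρ[x/u](ρ[c/f](σ[a<=7](T))))))) → 2

== RESULT ==
x
q
r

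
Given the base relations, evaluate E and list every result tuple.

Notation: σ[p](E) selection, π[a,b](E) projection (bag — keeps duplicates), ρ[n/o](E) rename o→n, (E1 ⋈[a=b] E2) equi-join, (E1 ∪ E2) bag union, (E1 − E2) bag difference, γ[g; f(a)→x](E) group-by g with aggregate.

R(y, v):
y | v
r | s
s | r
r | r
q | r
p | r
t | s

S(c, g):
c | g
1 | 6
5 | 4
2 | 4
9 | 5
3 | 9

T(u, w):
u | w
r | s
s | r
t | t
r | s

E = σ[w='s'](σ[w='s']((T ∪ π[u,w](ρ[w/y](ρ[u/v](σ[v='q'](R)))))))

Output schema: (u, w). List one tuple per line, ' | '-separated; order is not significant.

Subexpression sizes:
  T → 4
  R → 6
  σ[v='q'](R) → 0
  ρ[u/v](σ[v='q'](R)) → 0
  ρ[w/y](ρ[u/v](σ[v='q'](R))) → 0
  π[u,w](ρ[w/y](ρ[u/v](σ[v='q'](R)))) → 0
  (T ∪ π[u,w](ρ[w/y](ρ[u/v](σ[v='q'](R))))) → 4
  σ[w='s']((T ∪ π[u,w](ρ[w/y](ρ[u/v](σ[v='q'](R)))))) → 2
  σ[w='s'](σ[w='s']((T ∪ π[u,w](ρ[w/y](ρ[u/v](σ[v='q'](R))))))) → 2

== RESULT ==
u | w
r | s
r | s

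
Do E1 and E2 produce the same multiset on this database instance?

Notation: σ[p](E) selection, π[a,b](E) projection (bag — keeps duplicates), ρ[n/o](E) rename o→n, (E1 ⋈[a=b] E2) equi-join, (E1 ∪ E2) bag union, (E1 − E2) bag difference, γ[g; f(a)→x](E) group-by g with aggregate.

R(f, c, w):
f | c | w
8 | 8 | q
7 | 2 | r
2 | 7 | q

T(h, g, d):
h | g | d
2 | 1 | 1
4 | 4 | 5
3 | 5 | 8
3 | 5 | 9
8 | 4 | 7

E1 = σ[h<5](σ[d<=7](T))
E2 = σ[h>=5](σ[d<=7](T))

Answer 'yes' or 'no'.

E1 subexpression sizes:
  T → 5
  σ[d<=7](T) → 3
  σ[h<5](σ[d<=7](T)) → 2
E2 subexpression sizes:
  T → 5
  σ[d<=7](T) → 3
  σ[h>=5](σ[d<=7](T)) → 1

E1 result:
h | g | d
2 | 1 | 1
4 | 4 | 5
E2 result:
h | g | d
8 | 4 | 7
Witness: (2, 1, 1) appears 1× in E1 but 0× in E2.

no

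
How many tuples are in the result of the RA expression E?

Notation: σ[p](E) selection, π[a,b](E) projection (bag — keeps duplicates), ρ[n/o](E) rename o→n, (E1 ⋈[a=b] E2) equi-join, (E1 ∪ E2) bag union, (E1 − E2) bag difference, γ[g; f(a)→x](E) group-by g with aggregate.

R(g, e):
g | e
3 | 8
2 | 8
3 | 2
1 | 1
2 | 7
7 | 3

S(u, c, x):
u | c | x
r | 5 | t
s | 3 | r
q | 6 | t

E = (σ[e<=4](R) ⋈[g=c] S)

Subexpression sizes:
  R → 6
  σ[e<=4](R) → 3
  S → 3
  (σ[e<=4](R) ⋈[g=c] S) → 1

|E| = 1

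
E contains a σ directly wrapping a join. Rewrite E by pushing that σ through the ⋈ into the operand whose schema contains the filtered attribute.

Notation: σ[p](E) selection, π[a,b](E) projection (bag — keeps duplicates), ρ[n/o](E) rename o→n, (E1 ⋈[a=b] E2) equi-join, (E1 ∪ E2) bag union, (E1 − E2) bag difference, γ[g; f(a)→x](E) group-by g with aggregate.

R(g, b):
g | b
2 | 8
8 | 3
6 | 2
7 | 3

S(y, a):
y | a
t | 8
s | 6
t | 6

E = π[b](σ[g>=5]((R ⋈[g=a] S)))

σ filters on g, owned by the left side.
E' = π[b]((σ[g>=5](R) ⋈[g=a] S))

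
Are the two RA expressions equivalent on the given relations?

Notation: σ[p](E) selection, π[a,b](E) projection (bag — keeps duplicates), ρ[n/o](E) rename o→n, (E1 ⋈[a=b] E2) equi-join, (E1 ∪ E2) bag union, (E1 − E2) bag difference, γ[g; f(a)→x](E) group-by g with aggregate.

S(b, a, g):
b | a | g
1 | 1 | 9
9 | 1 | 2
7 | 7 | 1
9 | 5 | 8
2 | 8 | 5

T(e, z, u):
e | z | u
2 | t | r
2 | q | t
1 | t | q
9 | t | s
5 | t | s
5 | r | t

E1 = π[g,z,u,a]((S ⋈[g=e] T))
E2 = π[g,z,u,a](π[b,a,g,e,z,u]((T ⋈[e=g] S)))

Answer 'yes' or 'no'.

E1 per-node cardinality:
  S → 5
  T → 6
  (S ⋈[g=e] T) → 6
  π[g,z,u,a]((S ⋈[g=e] T)) → 6
E2 per-node cardinality:
  T → 6
  S → 5
  (T ⋈[e=g] S) → 6
  π[b,a,g,e,z,u]((T ⋈[e=g] S)) → 6
  π[g,z,u,a](π[b,a,g,e,z,u]((T ⋈[e=g] S))) → 6

E1 and E2 produce the same multiset:
g | z | u | a
1 | t | q | 7
2 | q | t | 1
2 | t | r | 1
5 | r | t | 8
5 | t | s | 8
9 | t | s | 1

yes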